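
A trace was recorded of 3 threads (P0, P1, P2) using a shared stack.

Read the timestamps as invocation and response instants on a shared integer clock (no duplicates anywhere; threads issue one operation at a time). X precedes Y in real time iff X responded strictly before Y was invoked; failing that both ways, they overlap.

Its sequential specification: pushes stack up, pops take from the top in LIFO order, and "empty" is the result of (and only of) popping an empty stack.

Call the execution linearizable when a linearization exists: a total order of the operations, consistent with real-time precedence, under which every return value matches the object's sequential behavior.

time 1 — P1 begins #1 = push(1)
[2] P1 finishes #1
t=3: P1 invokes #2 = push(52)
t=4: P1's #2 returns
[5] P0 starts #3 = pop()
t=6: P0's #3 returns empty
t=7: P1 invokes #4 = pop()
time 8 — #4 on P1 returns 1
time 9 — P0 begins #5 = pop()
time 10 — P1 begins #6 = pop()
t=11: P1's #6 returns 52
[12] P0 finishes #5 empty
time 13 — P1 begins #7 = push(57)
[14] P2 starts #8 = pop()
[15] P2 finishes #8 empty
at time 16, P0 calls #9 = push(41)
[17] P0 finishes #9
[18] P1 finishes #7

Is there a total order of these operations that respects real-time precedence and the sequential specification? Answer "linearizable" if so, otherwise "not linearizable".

not linearizable

prefix check: 1..5 passes, 1..6 fails once #3's time-6 response joins
the sole real-time-consistent order of 3 completed operations fails the stack replay
sample order #1, #2, #3 stalls at step 3 — #3 pop() → empty has no legal effect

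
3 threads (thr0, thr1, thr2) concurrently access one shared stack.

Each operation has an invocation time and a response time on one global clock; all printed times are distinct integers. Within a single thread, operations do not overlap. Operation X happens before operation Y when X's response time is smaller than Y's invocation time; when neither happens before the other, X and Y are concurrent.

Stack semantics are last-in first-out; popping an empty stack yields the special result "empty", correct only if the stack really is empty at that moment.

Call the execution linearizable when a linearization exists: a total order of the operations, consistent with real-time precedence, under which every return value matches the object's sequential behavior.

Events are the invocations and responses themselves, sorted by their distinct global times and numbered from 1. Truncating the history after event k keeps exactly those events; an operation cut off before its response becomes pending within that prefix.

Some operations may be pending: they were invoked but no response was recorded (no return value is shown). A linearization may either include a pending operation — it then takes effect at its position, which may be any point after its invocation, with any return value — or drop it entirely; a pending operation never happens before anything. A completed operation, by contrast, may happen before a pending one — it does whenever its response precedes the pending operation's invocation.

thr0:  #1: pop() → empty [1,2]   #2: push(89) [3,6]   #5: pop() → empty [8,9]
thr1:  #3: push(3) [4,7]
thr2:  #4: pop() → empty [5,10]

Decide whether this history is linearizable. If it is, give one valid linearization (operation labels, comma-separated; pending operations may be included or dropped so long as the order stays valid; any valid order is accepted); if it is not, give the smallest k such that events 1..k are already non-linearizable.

not linearizable — minimal violating prefix: 9 events

cut after 8 events: linearizable; cut after 9 events (#5 responds, time 9): not linearizable
the 4 completed operations admit 2 real-time orders; each fails the stack replay
every completion of the 1 pending operation (#4) was checked; none linearizes
sample order #1, #2, #3, #5 (pending dropped) stalls at step 4 — #5 pop() → empty has no legal effect
sample order #1, #3, #2, #5 (pending dropped) stalls at step 4 — #5 pop() → empty has no legal effect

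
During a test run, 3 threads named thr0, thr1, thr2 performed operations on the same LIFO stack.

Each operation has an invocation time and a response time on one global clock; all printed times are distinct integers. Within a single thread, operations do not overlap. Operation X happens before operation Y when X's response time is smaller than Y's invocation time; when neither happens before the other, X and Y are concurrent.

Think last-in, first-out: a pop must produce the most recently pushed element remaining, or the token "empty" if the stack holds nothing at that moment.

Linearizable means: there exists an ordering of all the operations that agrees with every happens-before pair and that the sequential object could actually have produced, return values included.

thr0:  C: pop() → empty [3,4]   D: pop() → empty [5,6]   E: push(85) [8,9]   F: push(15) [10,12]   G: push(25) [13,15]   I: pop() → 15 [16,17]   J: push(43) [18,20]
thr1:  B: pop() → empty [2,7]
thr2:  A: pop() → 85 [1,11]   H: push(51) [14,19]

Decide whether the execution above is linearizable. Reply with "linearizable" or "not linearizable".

cut after 16 events: linearizable; cut after 17 events (I responds, time 17): not linearizable
checked exhaustively: 18 real-time-consistent orders of 8 completed operations, zero legal LIFO stack replays
no completion choice of the 1 pending operation (H) rescues it — every subset was tried
sample order A, B, C, D, E, F, G, I (pending dropped) stalls at step 1 — A pop() → 85 has no legal effect
sample order A, C, B, D, E, F, G, I (pending dropped) stalls at step 1 — A pop() → 85 has no legal effect

not linearizable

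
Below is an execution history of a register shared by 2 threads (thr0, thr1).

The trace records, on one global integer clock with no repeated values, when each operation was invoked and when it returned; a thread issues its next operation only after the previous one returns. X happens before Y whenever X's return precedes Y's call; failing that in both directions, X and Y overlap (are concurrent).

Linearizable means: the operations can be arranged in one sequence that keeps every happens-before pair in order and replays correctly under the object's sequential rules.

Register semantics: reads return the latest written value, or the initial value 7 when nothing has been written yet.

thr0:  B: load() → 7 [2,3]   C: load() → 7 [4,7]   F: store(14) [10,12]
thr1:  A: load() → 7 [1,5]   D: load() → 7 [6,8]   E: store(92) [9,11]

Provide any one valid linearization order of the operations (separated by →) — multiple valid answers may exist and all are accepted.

after step 1 (A load() → 7): value 7
after step 2 (B load() → 7): value 7
after step 3 (C load() → 7): value 7
after step 4 (D load() → 7): value 7
after step 5 (E store(92)): value 92
after step 6 (F store(14)): value 14

A → B → C → D → E → F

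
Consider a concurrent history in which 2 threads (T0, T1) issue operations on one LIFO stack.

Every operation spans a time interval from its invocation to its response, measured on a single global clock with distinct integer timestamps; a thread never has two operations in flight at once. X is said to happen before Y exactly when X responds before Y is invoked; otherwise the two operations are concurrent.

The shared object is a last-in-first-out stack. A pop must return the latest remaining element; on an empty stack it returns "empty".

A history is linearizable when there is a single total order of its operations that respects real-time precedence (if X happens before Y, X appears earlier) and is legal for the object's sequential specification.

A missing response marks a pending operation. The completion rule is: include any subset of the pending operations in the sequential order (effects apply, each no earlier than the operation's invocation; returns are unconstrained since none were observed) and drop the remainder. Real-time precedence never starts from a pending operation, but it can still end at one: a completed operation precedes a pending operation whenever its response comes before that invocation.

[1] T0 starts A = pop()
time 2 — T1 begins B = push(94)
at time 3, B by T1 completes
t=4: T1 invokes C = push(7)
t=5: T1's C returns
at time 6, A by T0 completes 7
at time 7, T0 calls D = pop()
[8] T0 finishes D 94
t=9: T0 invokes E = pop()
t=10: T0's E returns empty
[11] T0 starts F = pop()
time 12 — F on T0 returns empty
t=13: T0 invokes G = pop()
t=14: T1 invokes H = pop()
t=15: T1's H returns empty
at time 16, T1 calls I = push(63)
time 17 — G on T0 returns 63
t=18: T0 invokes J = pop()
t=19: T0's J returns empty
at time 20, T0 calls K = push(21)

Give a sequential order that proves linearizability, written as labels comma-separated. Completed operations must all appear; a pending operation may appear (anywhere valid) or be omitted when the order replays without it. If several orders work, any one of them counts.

1. B push(94), leaving stack <94>
2. C push(7), leaving stack <94,7>
3. A pop() → 7, leaving stack <94>
4. D pop() → 94, leaving stack <>
5. E pop() → empty, leaving stack <>
6. F pop() → empty, leaving stack <>
7. H pop() → empty, leaving stack <>
8. I push(63) (pending, included), leaving stack <63>
9. G pop() → 63, leaving stack <>
10. J pop() → empty, leaving stack <>

B, C, A, D, E, F, H, I, G, J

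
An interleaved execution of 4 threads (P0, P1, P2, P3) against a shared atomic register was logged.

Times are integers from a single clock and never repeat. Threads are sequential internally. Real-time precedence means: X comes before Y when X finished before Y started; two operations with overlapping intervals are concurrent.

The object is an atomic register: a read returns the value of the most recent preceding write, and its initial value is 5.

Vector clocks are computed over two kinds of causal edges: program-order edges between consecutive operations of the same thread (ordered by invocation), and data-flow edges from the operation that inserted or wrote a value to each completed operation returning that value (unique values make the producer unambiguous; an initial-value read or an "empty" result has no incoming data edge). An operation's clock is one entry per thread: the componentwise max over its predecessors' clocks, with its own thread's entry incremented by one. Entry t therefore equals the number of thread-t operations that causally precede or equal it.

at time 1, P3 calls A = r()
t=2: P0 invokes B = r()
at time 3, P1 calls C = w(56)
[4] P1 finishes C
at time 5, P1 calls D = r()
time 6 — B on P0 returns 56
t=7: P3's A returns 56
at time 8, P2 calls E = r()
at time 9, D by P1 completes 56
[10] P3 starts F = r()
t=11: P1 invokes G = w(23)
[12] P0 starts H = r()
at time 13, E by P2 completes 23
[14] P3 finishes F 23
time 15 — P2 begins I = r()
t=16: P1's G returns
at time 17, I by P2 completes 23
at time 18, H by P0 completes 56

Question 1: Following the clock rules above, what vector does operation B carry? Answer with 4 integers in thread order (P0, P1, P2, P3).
(1, 1, 0, 0)

C, invoked 3, has no incoming edges; only P1's bump applies → (0, 1, 0, 0)
merge at A (invoked 1): VC(C)=(0, 1, 0, 0), own-thread bump on P3 → (0, 1, 0, 1)
merge at D (invoked 5): VC(C)=(0, 1, 0, 0), own-thread bump on P1 → (0, 2, 0, 0)
merge at B (invoked 2): VC(C)=(0, 1, 0, 0), own-thread bump on P0 → (1, 1, 0, 0)
merge at G (invoked 11): VC(D)=(0, 2, 0, 0), own-thread bump on P1 → (0, 3, 0, 0)
merge at H (invoked 12): VC(B)=(1, 1, 0, 0), VC(C)=(0, 1, 0, 0), own-thread bump on P0 → (2, 1, 0, 0)
merge at E (invoked 8): VC(G)=(0, 3, 0, 0), own-thread bump on P2 → (0, 3, 1, 0)
merge at F (invoked 10): VC(A)=(0, 1, 0, 1), VC(G)=(0, 3, 0, 0), own-thread bump on P3 → (0, 3, 0, 2)
merge at I (invoked 15): VC(E)=(0, 3, 1, 0), VC(G)=(0, 3, 0, 0), own-thread bump on P2 → (0, 3, 2, 0)
target: VC(B) = (1, 1, 0, 0)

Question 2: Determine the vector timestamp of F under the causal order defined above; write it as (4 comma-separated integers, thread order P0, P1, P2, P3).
(0, 3, 0, 2)

root op C, invoked 3: fresh clock plus P1's own tick → (0, 1, 0, 0)
A (invocation 1): componentwise max over VC(C)=(0, 1, 0, 0), +1 at P3, giving (0, 1, 0, 1)
D (invocation 5): componentwise max over VC(C)=(0, 1, 0, 0), +1 at P1, giving (0, 2, 0, 0)
B (invocation 2): componentwise max over VC(C)=(0, 1, 0, 0), +1 at P0, giving (1, 1, 0, 0)
G (invocation 11): componentwise max over VC(D)=(0, 2, 0, 0), +1 at P1, giving (0, 3, 0, 0)
H (invocation 12): componentwise max over VC(B)=(1, 1, 0, 0), VC(C)=(0, 1, 0, 0), +1 at P0, giving (2, 1, 0, 0)
E (invocation 8): componentwise max over VC(G)=(0, 3, 0, 0), +1 at P2, giving (0, 3, 1, 0)
F (invocation 10): componentwise max over VC(A)=(0, 1, 0, 1), VC(G)=(0, 3, 0, 0), +1 at P3, giving (0, 3, 0, 2)
I (invocation 15): componentwise max over VC(E)=(0, 3, 1, 0), VC(G)=(0, 3, 0, 0), +1 at P2, giving (0, 3, 2, 0)
target: VC(F) = (0, 3, 0, 2)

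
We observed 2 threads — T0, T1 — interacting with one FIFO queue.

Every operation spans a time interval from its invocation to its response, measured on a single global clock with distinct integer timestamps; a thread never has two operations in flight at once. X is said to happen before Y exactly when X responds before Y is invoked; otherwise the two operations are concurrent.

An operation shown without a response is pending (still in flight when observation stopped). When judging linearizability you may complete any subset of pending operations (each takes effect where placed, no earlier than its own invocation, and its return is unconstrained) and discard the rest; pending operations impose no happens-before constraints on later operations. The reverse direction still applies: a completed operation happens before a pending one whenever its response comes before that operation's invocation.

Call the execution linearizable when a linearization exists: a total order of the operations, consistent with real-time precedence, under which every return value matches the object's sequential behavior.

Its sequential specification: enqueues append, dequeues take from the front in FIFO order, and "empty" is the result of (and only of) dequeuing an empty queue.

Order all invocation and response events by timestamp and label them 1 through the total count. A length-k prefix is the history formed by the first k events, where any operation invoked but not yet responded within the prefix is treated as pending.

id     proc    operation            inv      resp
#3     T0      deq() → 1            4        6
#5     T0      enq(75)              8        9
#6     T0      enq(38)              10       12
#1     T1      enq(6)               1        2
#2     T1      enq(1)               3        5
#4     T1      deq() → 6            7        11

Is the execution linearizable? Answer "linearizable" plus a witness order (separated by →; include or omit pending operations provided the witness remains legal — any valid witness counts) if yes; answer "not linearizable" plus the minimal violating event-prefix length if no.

not linearizable — minimal violating prefix: 6 events

through event 5 a valid linearization exists; event 6 (#3 responding at time 6) ends that
real-time-consistent orders of the 3 completed operations: 2 — all fail the FIFO queue replay
e.g. #1, #2, #3: illegal at step 3, since #3 deq() → 1 cannot apply there
e.g. #1, #3, #2: illegal at step 2, since #3 deq() → 1 cannot apply there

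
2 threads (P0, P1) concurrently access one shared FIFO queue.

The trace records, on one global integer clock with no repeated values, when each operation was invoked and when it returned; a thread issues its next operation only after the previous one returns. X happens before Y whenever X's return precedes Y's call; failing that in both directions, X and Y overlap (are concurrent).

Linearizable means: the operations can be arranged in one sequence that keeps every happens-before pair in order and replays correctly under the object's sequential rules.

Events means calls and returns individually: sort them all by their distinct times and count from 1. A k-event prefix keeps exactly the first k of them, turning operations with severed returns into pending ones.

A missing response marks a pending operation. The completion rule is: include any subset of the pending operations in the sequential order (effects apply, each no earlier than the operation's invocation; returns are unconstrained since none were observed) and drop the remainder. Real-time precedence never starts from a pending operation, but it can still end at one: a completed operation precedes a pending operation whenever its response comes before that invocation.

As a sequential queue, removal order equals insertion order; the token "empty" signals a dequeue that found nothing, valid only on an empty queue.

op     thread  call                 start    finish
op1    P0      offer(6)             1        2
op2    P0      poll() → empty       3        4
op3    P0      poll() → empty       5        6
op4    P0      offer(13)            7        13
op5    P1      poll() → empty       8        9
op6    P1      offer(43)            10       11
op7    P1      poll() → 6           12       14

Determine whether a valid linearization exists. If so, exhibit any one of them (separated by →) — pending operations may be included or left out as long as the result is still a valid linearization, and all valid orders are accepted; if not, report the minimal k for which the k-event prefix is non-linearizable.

not linearizable — minimal violating prefix: 4 events

the violation lands at event 4, op2's response at time 4: events 1..3 linearize, events 1..4 do not
one real-time candidate order over the 2 completed operations — the FIFO queue replay rejects it
for example op1, op2 fails at step 2: op2 poll() → empty is not legal there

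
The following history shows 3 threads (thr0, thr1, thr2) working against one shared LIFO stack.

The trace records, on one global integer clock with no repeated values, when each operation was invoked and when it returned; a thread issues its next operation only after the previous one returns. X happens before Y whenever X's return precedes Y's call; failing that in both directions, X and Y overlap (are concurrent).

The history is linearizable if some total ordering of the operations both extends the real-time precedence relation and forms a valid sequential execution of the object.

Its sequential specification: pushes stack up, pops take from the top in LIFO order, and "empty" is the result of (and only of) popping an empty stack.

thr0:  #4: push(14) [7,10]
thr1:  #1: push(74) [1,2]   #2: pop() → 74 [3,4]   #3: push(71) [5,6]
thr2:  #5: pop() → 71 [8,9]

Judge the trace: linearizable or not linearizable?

linearizable

a witness: #1, #2, #3, #5, #4
1. #1 push(74), leaving stack <74>
2. #2 pop() → 74, leaving stack <>
3. #3 push(71), leaving stack <71>
4. #5 pop() → 71, leaving stack <>
5. #4 push(14), leaving stack <14>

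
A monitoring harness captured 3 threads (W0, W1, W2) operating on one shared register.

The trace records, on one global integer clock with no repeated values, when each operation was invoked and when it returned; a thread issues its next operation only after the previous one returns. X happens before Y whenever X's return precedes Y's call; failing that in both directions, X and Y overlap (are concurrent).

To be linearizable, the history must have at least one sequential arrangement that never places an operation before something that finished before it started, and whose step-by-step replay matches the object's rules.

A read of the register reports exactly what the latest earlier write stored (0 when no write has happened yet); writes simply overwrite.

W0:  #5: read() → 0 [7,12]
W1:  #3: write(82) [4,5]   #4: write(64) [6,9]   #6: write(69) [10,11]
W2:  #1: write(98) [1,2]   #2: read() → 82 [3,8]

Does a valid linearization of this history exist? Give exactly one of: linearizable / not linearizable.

prefix check: 1..11 passes, 1..12 fails once #5's time-12 response joins
the 6 completed operations admit 11 real-time orders; each fails the register replay
take #1, #2, #3, #4, #5, #6: step 2 already fails, because #2 read() → 82 cannot occur there
take #1, #2, #3, #4, #6, #5: step 2 already fails, because #2 read() → 82 cannot occur there

not linearizable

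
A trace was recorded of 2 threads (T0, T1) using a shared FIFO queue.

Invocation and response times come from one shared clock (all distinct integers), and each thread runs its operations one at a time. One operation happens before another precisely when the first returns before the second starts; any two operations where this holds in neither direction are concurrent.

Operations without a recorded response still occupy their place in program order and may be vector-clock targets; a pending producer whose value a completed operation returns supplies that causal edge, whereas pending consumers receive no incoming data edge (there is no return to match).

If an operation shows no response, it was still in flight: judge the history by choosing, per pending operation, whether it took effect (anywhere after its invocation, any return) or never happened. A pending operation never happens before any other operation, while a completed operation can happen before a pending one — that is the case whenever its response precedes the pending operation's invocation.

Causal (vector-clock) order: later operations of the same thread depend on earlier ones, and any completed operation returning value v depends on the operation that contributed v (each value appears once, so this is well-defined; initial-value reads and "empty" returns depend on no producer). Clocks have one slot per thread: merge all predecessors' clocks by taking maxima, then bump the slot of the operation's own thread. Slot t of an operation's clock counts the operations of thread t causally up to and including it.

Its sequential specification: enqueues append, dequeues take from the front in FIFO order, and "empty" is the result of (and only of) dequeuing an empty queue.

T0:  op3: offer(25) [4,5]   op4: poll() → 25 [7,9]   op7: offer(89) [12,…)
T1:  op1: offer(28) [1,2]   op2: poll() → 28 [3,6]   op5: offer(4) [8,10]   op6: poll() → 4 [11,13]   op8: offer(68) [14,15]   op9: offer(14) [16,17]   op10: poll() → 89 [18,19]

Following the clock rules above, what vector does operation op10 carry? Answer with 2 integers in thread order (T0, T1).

(3, 7)

invoked at 1, op1 has no predecessors; its own T1 bump gives (0, 1)
invoked at 4, op3 has no predecessors; its own T0 bump gives (1, 0)
VC(op2, invoked at 3): max of VC(op1)=(0, 1), then +1 on thread T1 → (0, 2)
VC(op4, invoked at 7): max of VC(op3)=(1, 0), then +1 on thread T0 → (2, 0)
VC(op5, invoked at 8): max of VC(op2)=(0, 2), then +1 on thread T1 → (0, 3)
VC(op7, invoked at 12): max of VC(op4)=(2, 0), then +1 on thread T0 → (3, 0)
VC(op6, invoked at 11): max of VC(op5)=(0, 3), then +1 on thread T1 → (0, 4)
VC(op8, invoked at 14): max of VC(op6)=(0, 4), then +1 on thread T1 → (0, 5)
VC(op9, invoked at 16): max of VC(op8)=(0, 5), then +1 on thread T1 → (0, 6)
VC(op10, invoked at 18): max of VC(op7)=(3, 0), VC(op9)=(0, 6), then +1 on thread T1 → (3, 7)
target: VC(op10) = (3, 7)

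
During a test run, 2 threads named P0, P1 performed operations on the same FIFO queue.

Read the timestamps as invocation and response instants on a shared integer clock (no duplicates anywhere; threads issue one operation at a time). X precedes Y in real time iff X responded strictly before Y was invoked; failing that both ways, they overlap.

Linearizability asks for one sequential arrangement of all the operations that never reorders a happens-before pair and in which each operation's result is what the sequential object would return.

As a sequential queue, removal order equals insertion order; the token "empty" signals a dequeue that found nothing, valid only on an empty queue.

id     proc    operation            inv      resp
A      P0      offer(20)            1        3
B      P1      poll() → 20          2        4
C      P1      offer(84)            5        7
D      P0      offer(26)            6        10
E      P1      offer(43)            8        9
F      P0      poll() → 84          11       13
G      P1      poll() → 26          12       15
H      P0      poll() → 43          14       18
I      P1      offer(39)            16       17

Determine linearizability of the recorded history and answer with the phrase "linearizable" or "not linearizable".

a witness: A, B, C, D, E, F, G, H, I
after step 1 (A offer(20)): queue <20>
after step 2 (B poll() → 20): queue <>
after step 3 (C offer(84)): queue <84>
after step 4 (D offer(26)): queue <84,26>
after step 5 (E offer(43)): queue <84,26,43>
after step 6 (F poll() → 84): queue <26,43>
after step 7 (G poll() → 26): queue <43>
after step 8 (H poll() → 43): queue <>
after step 9 (I offer(39)): queue <39>

linearizable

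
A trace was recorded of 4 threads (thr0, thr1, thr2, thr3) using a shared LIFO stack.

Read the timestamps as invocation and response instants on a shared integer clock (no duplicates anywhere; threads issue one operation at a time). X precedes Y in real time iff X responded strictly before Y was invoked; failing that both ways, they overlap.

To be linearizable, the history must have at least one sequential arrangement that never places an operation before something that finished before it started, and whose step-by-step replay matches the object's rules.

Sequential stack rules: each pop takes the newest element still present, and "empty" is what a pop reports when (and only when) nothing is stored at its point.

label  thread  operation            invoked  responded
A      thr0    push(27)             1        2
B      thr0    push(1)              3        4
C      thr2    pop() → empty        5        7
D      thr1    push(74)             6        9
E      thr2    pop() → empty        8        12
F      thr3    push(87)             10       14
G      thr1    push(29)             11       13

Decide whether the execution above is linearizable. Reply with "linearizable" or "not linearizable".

prefix check: 1..6 passes, 1..7 fails once C's time-7 response joins
the sole real-time-consistent order of 3 completed operations fails the LIFO stack replay
include/drop combinations of the 1 pending operation (D) were all tried; none helps
take A, B, C (pending dropped): step 3 already fails, because C pop() → empty cannot occur there

not linearizable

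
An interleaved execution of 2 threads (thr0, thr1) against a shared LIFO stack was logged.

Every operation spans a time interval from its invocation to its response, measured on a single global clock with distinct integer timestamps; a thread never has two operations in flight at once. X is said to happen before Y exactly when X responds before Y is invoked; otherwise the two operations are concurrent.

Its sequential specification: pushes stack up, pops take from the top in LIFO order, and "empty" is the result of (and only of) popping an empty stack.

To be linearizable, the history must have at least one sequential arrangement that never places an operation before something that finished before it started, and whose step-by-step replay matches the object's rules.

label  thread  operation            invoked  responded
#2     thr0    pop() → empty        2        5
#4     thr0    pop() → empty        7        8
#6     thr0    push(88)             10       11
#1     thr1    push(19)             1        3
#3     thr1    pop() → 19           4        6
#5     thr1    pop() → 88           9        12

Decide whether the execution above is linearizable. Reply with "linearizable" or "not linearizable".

linearizable

one valid linearization: #1, #3, #2, #4, #6, #5
1. #1 push(19), leaving stack <19>
2. #3 pop() → 19, leaving stack <>
3. #2 pop() → empty, leaving stack <>
4. #4 pop() → empty, leaving stack <>
5. #6 push(88), leaving stack <88>
6. #5 pop() → 88, leaving stack <>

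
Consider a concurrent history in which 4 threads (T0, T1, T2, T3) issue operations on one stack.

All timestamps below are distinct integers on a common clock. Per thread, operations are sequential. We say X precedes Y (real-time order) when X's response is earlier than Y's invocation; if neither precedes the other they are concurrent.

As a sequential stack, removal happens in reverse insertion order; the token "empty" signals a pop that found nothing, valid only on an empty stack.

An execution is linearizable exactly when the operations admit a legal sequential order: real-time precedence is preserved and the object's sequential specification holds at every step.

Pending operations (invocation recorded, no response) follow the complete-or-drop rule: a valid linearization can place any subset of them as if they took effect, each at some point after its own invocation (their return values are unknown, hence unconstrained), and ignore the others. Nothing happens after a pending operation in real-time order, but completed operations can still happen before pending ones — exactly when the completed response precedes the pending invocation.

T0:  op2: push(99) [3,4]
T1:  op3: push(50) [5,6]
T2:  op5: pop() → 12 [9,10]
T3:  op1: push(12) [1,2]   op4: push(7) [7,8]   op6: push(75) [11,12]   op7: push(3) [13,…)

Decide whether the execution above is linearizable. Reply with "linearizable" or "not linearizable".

not linearizable

the violation lands at event 10, op5's response at time 10: events 1..9 linearize, events 1..10 do not
the completed operations (5 total) allow one real-time order; the stack replay rejects it
sample order op1, op2, op3, op4, op5 stalls at step 5 — op5 pop() → 12 has no legal effect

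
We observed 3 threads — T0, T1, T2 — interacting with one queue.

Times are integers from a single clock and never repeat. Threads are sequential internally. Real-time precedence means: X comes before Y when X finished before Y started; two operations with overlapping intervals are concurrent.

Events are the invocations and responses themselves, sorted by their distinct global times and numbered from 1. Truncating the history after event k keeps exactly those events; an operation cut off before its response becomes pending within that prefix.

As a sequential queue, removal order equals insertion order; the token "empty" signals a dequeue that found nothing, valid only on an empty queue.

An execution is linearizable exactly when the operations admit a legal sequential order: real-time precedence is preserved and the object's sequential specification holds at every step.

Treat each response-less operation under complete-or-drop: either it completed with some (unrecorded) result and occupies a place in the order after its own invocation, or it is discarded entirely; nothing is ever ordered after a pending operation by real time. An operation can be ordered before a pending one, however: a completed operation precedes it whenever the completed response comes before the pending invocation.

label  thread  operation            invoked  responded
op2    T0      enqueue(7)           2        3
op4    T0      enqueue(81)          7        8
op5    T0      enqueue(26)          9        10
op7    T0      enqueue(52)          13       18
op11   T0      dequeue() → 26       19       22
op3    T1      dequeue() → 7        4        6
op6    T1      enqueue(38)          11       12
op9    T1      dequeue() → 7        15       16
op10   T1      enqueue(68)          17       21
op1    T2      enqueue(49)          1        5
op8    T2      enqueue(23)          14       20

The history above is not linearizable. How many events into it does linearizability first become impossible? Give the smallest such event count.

16

one valid order for events 1..15 is op2, op1, op3, op4, op5, op6:
after step 1 (op2 enqueue(7)): queue <7>
after step 2 (op1 enqueue(49)): queue <7,49>
after step 3 (op3 dequeue() → 7): queue <49>
after step 4 (op4 enqueue(81)): queue <49,81>
after step 5 (op5 enqueue(26)): queue <49,81,26>
after step 6 (op6 enqueue(38)): queue <49,81,26,38>
include event 16 — op9 responding at 16 — and every candidate order breaks
including or dropping the 2 pending operations (op7, op8) in any combination fails
e.g. op1, op2, op3, op4, op5, op6, op9 (pending dropped): illegal at step 3, since op3 dequeue() → 7 cannot apply there
e.g. op2, op1, op3, op4, op5, op6, op9 (pending dropped): illegal at step 7, since op9 dequeue() → 7 cannot apply there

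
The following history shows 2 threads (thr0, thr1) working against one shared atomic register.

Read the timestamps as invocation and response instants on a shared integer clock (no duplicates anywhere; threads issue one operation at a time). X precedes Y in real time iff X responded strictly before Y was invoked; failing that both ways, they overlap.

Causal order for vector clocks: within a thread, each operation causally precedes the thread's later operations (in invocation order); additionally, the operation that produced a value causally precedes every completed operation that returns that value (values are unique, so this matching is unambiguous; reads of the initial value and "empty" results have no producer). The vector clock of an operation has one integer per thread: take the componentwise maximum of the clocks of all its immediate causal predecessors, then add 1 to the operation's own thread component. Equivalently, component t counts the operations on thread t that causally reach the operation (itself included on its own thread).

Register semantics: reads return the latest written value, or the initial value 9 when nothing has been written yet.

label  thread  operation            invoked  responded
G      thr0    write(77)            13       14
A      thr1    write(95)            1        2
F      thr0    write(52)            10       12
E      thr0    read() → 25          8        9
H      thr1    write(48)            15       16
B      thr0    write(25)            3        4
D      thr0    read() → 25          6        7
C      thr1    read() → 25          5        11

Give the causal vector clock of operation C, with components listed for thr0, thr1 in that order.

(1, 2)

root op A, invoked 1: fresh clock plus thr1's own tick → (0, 1)
root op B, invoked 3: fresh clock plus thr0's own tick → (1, 0)
from VC(B)=(1, 0), D (invoked 6) maxes components and bumps thr0 → (2, 0)
from VC(A)=(0, 1), VC(B)=(1, 0), C (invoked 5) maxes components and bumps thr1 → (1, 2)
from VC(B)=(1, 0), VC(D)=(2, 0), E (invoked 8) maxes components and bumps thr0 → (3, 0)
from VC(C)=(1, 2), H (invoked 15) maxes components and bumps thr1 → (1, 3)
from VC(E)=(3, 0), F (invoked 10) maxes components and bumps thr0 → (4, 0)
from VC(F)=(4, 0), G (invoked 13) maxes components and bumps thr0 → (5, 0)
target: VC(C) = (1, 2)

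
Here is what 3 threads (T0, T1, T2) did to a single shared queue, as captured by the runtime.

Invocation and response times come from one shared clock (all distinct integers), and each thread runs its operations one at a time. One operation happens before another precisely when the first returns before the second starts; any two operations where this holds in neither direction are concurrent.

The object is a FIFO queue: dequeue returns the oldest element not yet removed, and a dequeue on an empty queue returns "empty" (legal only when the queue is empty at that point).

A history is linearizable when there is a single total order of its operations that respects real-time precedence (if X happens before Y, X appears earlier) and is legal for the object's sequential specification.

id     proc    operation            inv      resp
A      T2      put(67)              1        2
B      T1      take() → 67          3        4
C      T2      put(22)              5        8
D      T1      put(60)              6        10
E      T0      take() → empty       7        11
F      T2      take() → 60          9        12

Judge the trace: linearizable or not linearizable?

one valid linearization: A, B, E, D, C, F
1. A put(67), leaving queue <67>
2. B take() → 67, leaving queue <>
3. E take() → empty, leaving queue <>
4. D put(60), leaving queue <60>
5. C put(22), leaving queue <60,22>
6. F take() → 60, leaving queue <22>

linearizable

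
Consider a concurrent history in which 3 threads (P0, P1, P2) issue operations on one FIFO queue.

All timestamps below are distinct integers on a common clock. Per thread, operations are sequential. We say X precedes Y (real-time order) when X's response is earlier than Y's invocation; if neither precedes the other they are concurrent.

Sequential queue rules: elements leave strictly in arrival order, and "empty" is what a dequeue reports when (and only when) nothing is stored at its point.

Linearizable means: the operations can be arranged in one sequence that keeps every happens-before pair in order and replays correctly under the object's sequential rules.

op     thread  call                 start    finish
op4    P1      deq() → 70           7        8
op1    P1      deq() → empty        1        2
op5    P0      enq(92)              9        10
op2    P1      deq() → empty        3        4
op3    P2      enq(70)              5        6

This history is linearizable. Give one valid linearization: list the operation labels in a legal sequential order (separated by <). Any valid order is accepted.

op1 < op2 < op3 < op4 < op5

step 1: op1 deq() → empty — queue <>
step 2: op2 deq() → empty — queue <>
step 3: op3 enq(70) — queue <70>
step 4: op4 deq() → 70 — queue <>
step 5: op5 enq(92) — queue <92>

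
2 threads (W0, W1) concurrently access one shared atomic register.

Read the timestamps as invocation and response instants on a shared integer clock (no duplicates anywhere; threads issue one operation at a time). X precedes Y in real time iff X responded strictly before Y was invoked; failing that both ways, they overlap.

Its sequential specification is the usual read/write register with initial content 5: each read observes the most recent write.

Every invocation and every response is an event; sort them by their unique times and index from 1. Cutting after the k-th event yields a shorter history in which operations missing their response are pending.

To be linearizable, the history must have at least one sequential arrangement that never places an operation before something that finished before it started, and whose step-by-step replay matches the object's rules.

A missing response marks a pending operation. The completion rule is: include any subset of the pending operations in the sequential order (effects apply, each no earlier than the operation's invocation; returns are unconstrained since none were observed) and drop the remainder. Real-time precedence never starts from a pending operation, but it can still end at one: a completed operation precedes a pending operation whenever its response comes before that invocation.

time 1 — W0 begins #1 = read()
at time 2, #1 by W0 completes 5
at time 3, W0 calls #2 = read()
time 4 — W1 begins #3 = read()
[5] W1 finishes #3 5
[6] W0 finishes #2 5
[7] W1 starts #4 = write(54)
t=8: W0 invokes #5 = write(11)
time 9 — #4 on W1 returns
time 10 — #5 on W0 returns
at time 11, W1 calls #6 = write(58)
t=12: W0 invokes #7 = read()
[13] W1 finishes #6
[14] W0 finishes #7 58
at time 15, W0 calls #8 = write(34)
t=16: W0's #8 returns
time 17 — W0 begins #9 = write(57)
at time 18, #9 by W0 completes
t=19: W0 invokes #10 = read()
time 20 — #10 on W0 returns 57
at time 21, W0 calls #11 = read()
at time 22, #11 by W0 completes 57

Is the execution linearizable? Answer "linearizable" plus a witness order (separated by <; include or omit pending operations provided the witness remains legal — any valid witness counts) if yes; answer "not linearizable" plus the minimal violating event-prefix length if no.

linearizable — witness: #1 < #2 < #3 < #4 < #5 < #6 < #7 < #8 < #9 < #10 < #11

1. #1 read() → 5, leaving value 5
2. #2 read() → 5, leaving value 5
3. #3 read() → 5, leaving value 5
4. #4 write(54), leaving value 54
5. #5 write(11), leaving value 11
6. #6 write(58), leaving value 58
7. #7 read() → 58, leaving value 58
8. #8 write(34), leaving value 34
9. #9 write(57), leaving value 57
10. #10 read() → 57, leaving value 57
11. #11 read() → 57, leaving value 57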